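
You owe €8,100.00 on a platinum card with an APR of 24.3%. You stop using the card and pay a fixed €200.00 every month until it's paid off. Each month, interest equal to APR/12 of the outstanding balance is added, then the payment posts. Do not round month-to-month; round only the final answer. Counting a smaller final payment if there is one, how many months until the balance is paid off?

Monthly rate r = 24.3%/12 = 2.025% = 0.02025.
Recurrence: B ← B·(1+r) − €200.00.
Month 1: interest €164.03; balance after payment €8,064.02.
Month 2: interest €163.30; balance after payment €8,027.32.
Closed form: n = −ln(1 − rB₀/P)/ln(1+r) = −ln(0.17988)/ln(1.02025) ≈ 85.571, so the balance reaches zero during payment 86.

86 months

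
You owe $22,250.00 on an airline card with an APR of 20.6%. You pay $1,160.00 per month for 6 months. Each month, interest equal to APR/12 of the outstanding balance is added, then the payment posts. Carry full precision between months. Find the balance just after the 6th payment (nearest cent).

Monthly rate r = 20.6%/12 = 1.71667% = 0.0171667.
Each month: B ← B·(1+r) − $1,160.00.
Month 1: interest $381.96; balance after payment $21,471.96.
Month 2: interest $368.60; balance after payment $20,680.56.
Month 3: interest $355.02; balance after payment $19,875.58.
Month 4: interest $341.20; balance after payment $19,056.77.
Month 5: interest $327.14; balance after payment $18,223.92.
Month 6: interest $312.84; balance after payment $17,376.76.

$17,376.76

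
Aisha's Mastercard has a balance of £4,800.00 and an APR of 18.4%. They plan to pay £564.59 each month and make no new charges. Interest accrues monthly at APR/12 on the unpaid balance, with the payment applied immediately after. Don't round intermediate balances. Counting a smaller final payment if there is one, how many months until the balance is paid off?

10 months

Monthly rate r = 18.4%/12 = 1.53333% = 0.0153333.
Recurrence: B ← B·(1+r) − £564.59.
Month 1: interest £73.60; balance after payment £4,309.01.
Month 2: interest £66.07; balance after payment £3,810.49.
Closed form: n = −ln(1 − rB₀/P)/ln(1+r) = −ln(0.86964)/ln(1.01533) ≈ 9.179, so the balance reaches zero during payment 10.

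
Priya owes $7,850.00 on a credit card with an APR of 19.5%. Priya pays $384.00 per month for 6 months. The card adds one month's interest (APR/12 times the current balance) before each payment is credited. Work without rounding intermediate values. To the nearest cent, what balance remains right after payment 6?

Monthly rate r = 19.5%/12 = 1.625% = 0.01625.
Each month: B ← B·(1+r) − $384.00.
Month 1: interest $127.56; balance after payment $7,593.56.
Month 2: interest $123.40; balance after payment $7,332.96.
Month 3: interest $119.16; balance after payment $7,068.12.
Month 4: interest $114.86; balance after payment $6,798.98.
Month 5: interest $110.48; balance after payment $6,525.46.
Month 6: interest $106.04; balance after payment $6,247.50.

$6,247.50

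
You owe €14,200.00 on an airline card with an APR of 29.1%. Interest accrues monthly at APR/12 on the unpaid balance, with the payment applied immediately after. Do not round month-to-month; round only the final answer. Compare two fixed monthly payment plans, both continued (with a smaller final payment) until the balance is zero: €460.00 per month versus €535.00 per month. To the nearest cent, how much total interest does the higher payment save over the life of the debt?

€3,468.06

Monthly rate r = 29.1%/12 = 2.425% = 0.02425.
At €460.00/mo: n = ⌈−ln(1 − rB₀/P)/ln(1+r)⌉ = 58 payments (last €287.38); total interest = total paid − €14,200.00 = €12,307.38.
At €535.00/mo: 44 payments (last €34.32); total interest €8,839.32.
Interest saved = €12,307.38 − €8,839.32 = €3,468.06.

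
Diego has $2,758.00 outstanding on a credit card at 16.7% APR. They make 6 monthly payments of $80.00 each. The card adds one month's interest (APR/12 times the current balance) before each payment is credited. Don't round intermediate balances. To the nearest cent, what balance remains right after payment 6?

Monthly rate r = 16.7%/12 = 1.39167% = 0.0139167.
Each month: B ← B·(1+r) − $80.00.
Month 1: interest $38.38; balance after payment $2,716.38.
Month 2: interest $37.80; balance after payment $2,674.19.
Month 3: interest $37.22; balance after payment $2,631.40.
Month 4: interest $36.62; balance after payment $2,588.02.
Month 5: interest $36.02; balance after payment $2,544.04.
Month 6: interest $35.40; balance after payment $2,499.44.

$2,499.44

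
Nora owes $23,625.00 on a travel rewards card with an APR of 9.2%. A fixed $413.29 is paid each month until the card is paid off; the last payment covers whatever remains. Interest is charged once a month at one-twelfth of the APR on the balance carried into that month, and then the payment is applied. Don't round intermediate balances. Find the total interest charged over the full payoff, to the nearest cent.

Monthly rate r = 9.2%/12 = 0.766667% = 0.00766667.
Payoff takes n = ⌈−ln(1 − rB₀/P)/ln(1+r)⌉ = ⌈75.510⌉ = 76 payments; the last is $211.12.
Total paid = 75·$413.29 + $211.12 = $31,207.87.
Total interest = total paid − principal = $31,207.87 − $23,625.00 = $7,582.87.

$7,582.87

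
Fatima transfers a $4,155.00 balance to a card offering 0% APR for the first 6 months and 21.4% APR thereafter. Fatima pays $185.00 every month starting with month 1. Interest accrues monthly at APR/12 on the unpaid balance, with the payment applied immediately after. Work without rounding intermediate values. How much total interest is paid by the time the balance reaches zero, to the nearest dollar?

$592

Promo months 1–6 at r₀ = 0%/12 = 0; months 7+ at r₁ = 21.4%/12 = 0.0178333.
After month 6 (no interest yet): B = $4,155.00 − 6·$185.00 = $3,045.00.
Then at r₁ with $185.00/mo: n₂ = −ln(1 − r₁·B/P)/ln(1+r₁) ≈ 19.66 → 20 more payments.
Total paid = 25·$185.00 + $122.01 = $4,747.01; interest = $4,747.01 − $4,155.00 = $592.01.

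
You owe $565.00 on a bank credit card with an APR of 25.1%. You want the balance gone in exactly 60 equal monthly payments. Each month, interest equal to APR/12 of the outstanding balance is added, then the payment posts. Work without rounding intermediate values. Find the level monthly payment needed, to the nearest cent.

$16.62

Monthly rate r = 25.1%/12 = 2.09167% = 0.0209167.
Level-payment amortization: P = B₀·r / (1 − (1+r)^(−n)) = 565.00·0.0209167 / (1 − 1.02092^(−60)).
Denominator 1 − (1+r)^(−60) = 0.711209854.
P = 11.8179 / 0.711209854 ≈ 16.62.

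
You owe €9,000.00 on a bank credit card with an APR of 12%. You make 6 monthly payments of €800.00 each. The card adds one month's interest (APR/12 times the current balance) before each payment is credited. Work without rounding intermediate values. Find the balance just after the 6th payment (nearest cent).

Monthly rate r = 12%/12 = 1% = 0.01.
Each month: B ← B·(1+r) − €800.00.
Month 1: interest €90.00; balance after payment €8,290.00.
Month 2: interest €82.90; balance after payment €7,572.90.
Month 3: interest €75.73; balance after payment €6,848.63.
Month 4: interest €68.49; balance after payment €6,117.12.
Month 5: interest €61.17; balance after payment €5,378.29.
Month 6: interest €53.78; balance after payment €4,632.07.

€4,632.07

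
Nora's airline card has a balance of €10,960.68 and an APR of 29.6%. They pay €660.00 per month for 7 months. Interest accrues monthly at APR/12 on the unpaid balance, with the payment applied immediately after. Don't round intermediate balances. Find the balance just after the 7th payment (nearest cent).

€8,022.89

Monthly rate r = 29.6%/12 = 2.46667% = 0.0246667.
Each month: B ← B·(1+r) − €660.00.
Month 1: interest €270.36; balance after payment €10,571.04.
Month 2: interest €260.75; balance after payment €10,171.80.
Month 3: interest €250.90; balance after payment €9,762.70.
Month 4: interest €240.81; balance after payment €9,343.51.
Month 5: interest €230.47; balance after payment €8,913.99.
Month 6: interest €219.88; balance after payment €8,473.87.
Month 7: interest €209.02; balance after payment €8,022.89.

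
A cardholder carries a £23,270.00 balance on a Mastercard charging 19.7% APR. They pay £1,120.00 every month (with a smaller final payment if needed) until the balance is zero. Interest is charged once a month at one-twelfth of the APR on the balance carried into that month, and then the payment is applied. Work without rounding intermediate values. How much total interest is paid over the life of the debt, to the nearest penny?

Monthly rate r = 19.7%/12 = 1.64167% = 0.0164167.
Payoff takes n = ⌈−ln(1 − rB₀/P)/ln(1+r)⌉ = ⌈25.619⌉ = 26 payments; the last is £695.29.
Total paid = 25·£1,120.00 + £695.29 = £28,695.29.
Total interest = total paid − principal = £28,695.29 − £23,270.00 = £5,425.29.

£5,425.29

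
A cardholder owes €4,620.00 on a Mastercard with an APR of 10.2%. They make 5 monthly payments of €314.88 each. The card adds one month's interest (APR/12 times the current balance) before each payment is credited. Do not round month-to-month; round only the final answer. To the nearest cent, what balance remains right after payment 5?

€3,218.32

Monthly rate r = 10.2%/12 = 0.85% = 0.0085.
Each month: B ← B·(1+r) − €314.88.
Month 1: interest €39.27; balance after payment €4,344.39.
Month 2: interest €36.93; balance after payment €4,066.44.
Month 3: interest €34.56; balance after payment €3,786.12.
Month 4: interest €32.18; balance after payment €3,503.42.
Month 5: interest €29.78; balance after payment €3,218.32.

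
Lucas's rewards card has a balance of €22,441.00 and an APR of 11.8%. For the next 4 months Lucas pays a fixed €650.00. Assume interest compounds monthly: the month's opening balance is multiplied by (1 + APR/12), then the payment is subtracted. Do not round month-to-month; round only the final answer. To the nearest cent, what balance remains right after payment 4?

Monthly rate r = 11.8%/12 = 0.983333% = 0.00983333.
Each month: B ← B·(1+r) − €650.00.
Month 1: interest €220.67; balance after payment €22,011.67.
Month 2: interest €216.45; balance after payment €21,578.12.
Month 3: interest €212.18; balance after payment €21,140.30.
Month 4: interest €207.88; balance after payment €20,698.18.

€20,698.18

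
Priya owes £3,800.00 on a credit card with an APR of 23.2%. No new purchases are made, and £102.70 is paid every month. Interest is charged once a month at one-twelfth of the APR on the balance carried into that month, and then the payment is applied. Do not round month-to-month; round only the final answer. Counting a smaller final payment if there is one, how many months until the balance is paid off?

66 payments

Monthly rate r = 23.2%/12 = 1.93333% = 0.0193333.
Recurrence: B ← B·(1+r) − £102.70.
Month 1: interest £73.47; balance after payment £3,770.77.
Month 2: interest £72.90; balance after payment £3,740.97.
Closed form: n = −ln(1 − rB₀/P)/ln(1+r) = −ln(0.28465)/ln(1.01933) ≈ 65.618, so the balance reaches zero during payment 66.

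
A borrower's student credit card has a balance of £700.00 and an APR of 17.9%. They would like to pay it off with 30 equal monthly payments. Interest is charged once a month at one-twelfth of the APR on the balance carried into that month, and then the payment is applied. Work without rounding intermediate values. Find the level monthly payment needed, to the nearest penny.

£29.11

Monthly rate r = 17.9%/12 = 1.49167% = 0.0149167.
Level-payment amortization: P = B₀·r / (1 − (1+r)^(−n)) = 700.00·0.0149167 / (1 − 1.01492^(−30)).
Denominator 1 − (1+r)^(−30) = 0.358659794.
P = 10.4417 / 0.358659794 ≈ 29.11.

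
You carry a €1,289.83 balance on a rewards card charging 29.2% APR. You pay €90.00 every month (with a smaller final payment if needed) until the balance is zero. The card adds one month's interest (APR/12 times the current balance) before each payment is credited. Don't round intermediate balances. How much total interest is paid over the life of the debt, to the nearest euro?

Monthly rate r = 29.2%/12 = 2.43333% = 0.0243333.
Payoff takes n = ⌈−ln(1 − rB₀/P)/ln(1+r)⌉ = ⌈17.837⌉ = 18 payments; the last is €75.46.
Total paid = 17·€90.00 + €75.46 = €1,605.46.
Total interest = total paid − principal = €1,605.46 − €1,289.83 = €315.63.

€316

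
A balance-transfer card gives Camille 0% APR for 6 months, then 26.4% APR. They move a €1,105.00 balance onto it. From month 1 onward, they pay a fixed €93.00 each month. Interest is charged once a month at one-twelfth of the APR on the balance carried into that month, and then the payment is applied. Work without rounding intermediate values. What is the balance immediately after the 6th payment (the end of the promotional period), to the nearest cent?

Promo months 1–6 at r₀ = 0%/12 = 0; months 7+ at r₁ = 26.4%/12 = 0.022.
After month 6 (no interest yet): B = €1,105.00 − 6·€93.00 = €547.00.

€547.00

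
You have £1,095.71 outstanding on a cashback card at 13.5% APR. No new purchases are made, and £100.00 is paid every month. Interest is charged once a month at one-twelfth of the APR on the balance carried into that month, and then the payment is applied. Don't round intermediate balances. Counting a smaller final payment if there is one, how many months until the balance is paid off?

Monthly rate r = 13.5%/12 = 1.125% = 0.01125.
Recurrence: B ← B·(1+r) − £100.00.
Month 1: interest £12.33; balance after payment £1,008.04.
Month 2: interest £11.34; balance after payment £919.38.
Closed form: n = −ln(1 − rB₀/P)/ln(1+r) = −ln(0.87673)/ln(1.01125) ≈ 11.759, so the balance reaches zero during payment 12.

12 months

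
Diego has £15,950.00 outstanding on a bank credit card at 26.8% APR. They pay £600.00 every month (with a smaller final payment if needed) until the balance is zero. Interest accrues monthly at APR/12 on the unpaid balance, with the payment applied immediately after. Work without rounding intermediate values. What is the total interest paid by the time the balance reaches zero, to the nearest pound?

£8,517

Monthly rate r = 26.8%/12 = 2.23333% = 0.0223333.
Payoff takes n = ⌈−ln(1 − rB₀/P)/ln(1+r)⌉ = ⌈40.776⌉ = 41 payments; the last is £466.91.
Total paid = 40·£600.00 + £466.91 = £24,466.91.
Total interest = total paid − principal = £24,466.91 − £15,950.00 = £8,516.91.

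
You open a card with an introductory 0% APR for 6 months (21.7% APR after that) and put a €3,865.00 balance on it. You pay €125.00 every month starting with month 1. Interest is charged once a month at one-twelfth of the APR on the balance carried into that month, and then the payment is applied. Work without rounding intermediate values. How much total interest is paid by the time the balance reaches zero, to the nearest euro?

Promo months 1–6 at r₀ = 0%/12 = 0; months 7+ at r₁ = 21.7%/12 = 0.0180833.
After month 6 (no interest yet): B = €3,865.00 − 6·€125.00 = €3,115.00.
Then at r₁ with €125.00/mo: n₂ = −ln(1 − r₁·B/P)/ln(1+r₁) ≈ 33.42 → 34 more payments.
Total paid = 39·€125.00 + €53.12 = €4,928.12; interest = €4,928.12 − €3,865.00 = €1,063.12.

€1,063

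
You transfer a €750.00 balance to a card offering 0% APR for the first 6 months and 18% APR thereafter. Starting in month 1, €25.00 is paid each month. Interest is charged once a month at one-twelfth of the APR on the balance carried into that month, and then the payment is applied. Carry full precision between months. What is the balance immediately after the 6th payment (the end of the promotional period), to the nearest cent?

€600.00

Promo months 1–6 at r₀ = 0%/12 = 0; months 7+ at r₁ = 18%/12 = 0.015.
After month 6 (no interest yet): B = €750.00 − 6·€25.00 = €600.00.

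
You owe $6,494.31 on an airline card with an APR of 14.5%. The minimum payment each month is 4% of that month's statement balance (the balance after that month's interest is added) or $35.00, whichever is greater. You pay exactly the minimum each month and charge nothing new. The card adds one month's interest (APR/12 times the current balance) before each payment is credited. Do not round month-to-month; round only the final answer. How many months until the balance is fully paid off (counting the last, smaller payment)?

Monthly rate r = 14.5%/12 = 1.20833% = 0.0120833.
While 4% of the post-interest balance exceeds $35.00, each month B ← (B·(1+r))·(1 − 0.04), i.e. B shrinks by the factor (1+r)·0.96 = 0.9716.
This holds for months 1–70. Entering month 71 the balance is $864.29; 4% of the post-interest balance is now below $35.00, so the flat $35.00 minimum applies from here.
From month 71 a fixed $35.00 at rate r clears $864.29 in 30 more payments. Total: 70 + 30 = 100 months.

100 months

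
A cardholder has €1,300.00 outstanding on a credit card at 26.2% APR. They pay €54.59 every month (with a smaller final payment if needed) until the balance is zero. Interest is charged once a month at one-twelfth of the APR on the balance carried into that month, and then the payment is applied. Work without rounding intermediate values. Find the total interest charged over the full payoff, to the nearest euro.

Monthly rate r = 26.2%/12 = 2.18333% = 0.0218333.
Payoff takes n = ⌈−ln(1 − rB₀/P)/ln(1+r)⌉ = ⌈33.976⌉ = 34 payments; the last is €53.32.
Total paid = 33·€54.59 + €53.32 = €1,854.79.
Total interest = total paid − principal = €1,854.79 − €1,300.00 = €554.79.

€555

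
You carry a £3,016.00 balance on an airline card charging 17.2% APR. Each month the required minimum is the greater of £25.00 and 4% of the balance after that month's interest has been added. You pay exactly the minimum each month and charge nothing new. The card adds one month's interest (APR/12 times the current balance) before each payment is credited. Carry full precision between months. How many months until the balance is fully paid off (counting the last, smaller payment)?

91 months

Monthly rate r = 17.2%/12 = 1.43333% = 0.0143333.
While 4% of the post-interest balance exceeds £25.00, each month B ← (B·(1+r))·(1 − 0.04), i.e. B shrinks by the factor (1+r)·0.96 = 0.97376.
This holds for months 1–60. Entering month 61 the balance is £611.71; 4% of the post-interest balance is now below £25.00, so the flat £25.00 minimum applies from here.
From month 61 a fixed £25.00 at rate r clears £611.71 in 31 more payments. Total: 60 + 31 = 91 months.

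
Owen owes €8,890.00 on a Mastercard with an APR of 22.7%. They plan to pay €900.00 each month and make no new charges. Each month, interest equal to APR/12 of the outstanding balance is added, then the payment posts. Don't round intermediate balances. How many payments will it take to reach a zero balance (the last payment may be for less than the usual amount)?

12 months

Monthly rate r = 22.7%/12 = 1.89167% = 0.0189167.
Recurrence: B ← B·(1+r) − €900.00.
Month 1: interest €168.17; balance after payment €8,158.17.
Month 2: interest €154.33; balance after payment €7,412.49.
Closed form: n = −ln(1 − rB₀/P)/ln(1+r) = −ln(0.81315)/ln(1.01892) ≈ 11.038, so the balance reaches zero during payment 12.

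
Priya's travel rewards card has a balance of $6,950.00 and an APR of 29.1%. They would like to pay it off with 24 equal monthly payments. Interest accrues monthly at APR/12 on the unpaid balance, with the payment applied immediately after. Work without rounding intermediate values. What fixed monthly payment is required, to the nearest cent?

$385.38

Monthly rate r = 29.1%/12 = 2.425% = 0.02425.
Level-payment amortization: P = B₀·r / (1 − (1+r)^(−n)) = 6950.00·0.02425 / (1 − 1.02425^(−24)).
Denominator 1 − (1+r)^(−24) = 0.437326247.
P = 168.537 / 0.437326247 ≈ 385.38.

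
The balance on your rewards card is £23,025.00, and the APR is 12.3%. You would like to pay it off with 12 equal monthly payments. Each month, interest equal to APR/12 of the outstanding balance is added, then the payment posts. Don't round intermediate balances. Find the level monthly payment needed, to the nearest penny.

Monthly rate r = 12.3%/12 = 1.025% = 0.01025.
Level-payment amortization: P = B₀·r / (1 − (1+r)^(−n)) = 23025.00·0.01025 / (1 − 1.01025^(−12)).
Denominator 1 − (1+r)^(−12) = 0.115182526.
P = 236.006 / 0.115182526 ≈ 2048.98.

£2,048.98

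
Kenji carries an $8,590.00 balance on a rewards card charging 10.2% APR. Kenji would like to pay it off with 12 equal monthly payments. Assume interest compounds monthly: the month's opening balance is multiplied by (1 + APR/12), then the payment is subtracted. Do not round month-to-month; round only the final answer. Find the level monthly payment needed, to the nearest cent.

Monthly rate r = 10.2%/12 = 0.85% = 0.0085.
Level-payment amortization: P = B₀·r / (1 − (1+r)^(−n)) = 8590.00·0.0085 / (1 − 1.0085^(−12)).
Denominator 1 − (1+r)^(−12) = 0.0965811054.
P = 73.015 / 0.0965811054 ≈ 756.00.

$756.00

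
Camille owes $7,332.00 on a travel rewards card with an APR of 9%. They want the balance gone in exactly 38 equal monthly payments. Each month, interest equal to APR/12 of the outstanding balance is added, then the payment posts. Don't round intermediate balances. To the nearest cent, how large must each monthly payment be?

Monthly rate r = 9%/12 = 0.75% = 0.0075.
Level-payment amortization: P = B₀·r / (1 − (1+r)^(−n)) = 7332.00·0.0075 / (1 − 1.0075^(−38)).
Denominator 1 − (1+r)^(−38) = 0.247185601.
P = 54.99 / 0.247185601 ≈ 222.46.

$222.46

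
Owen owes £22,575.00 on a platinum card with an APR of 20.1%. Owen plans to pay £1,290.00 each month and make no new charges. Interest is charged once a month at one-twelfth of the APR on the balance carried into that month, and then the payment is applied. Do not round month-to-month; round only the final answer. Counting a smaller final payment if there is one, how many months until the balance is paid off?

21 months

Monthly rate r = 20.1%/12 = 1.675% = 0.01675.
Recurrence: B ← B·(1+r) − £1,290.00.
Month 1: interest £378.13; balance after payment £21,663.13.
Month 2: interest £362.86; balance after payment £20,735.99.
Closed form: n = −ln(1 − rB₀/P)/ln(1+r) = −ln(0.70687)/ln(1.01675) ≈ 20.884, so the balance reaches zero during payment 21.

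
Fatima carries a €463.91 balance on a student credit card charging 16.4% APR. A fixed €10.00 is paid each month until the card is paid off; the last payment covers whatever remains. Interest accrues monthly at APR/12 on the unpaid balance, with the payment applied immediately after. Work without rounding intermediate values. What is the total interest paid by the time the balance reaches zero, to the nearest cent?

€276.58

Monthly rate r = 16.4%/12 = 1.36667% = 0.0136667.
Payoff takes n = ⌈−ln(1 − rB₀/P)/ln(1+r)⌉ = ⌈74.049⌉ = 75 payments; the last is €0.49.
Total paid = 74·€10.00 + €0.49 = €740.49.
Total interest = total paid − principal = €740.49 − €463.91 = €276.58.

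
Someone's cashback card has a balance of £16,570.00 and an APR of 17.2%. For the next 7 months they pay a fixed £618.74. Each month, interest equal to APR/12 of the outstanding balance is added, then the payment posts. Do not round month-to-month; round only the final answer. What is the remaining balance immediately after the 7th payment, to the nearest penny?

£13,783.81

Monthly rate r = 17.2%/12 = 1.43333% = 0.0143333.
Each month: B ← B·(1+r) − £618.74.
Month 1: interest £237.50; balance after payment £16,188.76.
Month 2: interest £232.04; balance after payment £15,802.06.
Month 3: interest £226.50; balance after payment £15,409.82.
Month 4: interest £220.87; balance after payment £15,011.95.
Month 5: interest £215.17; balance after payment £14,608.38.
Month 6: interest £209.39; balance after payment £14,199.03.
Month 7: interest £203.52; balance after payment £13,783.81.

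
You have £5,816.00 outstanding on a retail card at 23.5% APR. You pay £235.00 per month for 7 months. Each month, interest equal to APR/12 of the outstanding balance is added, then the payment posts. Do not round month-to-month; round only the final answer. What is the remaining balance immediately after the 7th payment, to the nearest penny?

Monthly rate r = 23.5%/12 = 1.95833% = 0.0195833.
Each month: B ← B·(1+r) − £235.00.
Month 1: interest £113.90; balance after payment £5,694.90.
Month 2: interest £111.53; balance after payment £5,571.42.
Month 3: interest £109.11; balance after payment £5,445.53.
Month 4: interest £106.64; balance after payment £5,317.17.
Month 5: interest £104.13; balance after payment £5,186.30.
Month 6: interest £101.57; balance after payment £5,052.86.
Month 7: interest £98.95; balance after payment £4,916.82.

£4,916.82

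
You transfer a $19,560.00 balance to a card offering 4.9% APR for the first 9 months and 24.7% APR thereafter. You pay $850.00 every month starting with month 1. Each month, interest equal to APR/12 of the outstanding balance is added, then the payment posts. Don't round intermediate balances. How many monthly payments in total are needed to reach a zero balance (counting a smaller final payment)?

27 payments

Promo months 1–9 at r₀ = 4.9%/12 = 0.00408333; months 10+ at r₁ = 24.7%/12 = 0.0205833.
After month 9: iterate B ← B·(1+r₀) − $850.00 for 9 months → $12,514.54.
Then at r₁ with $850.00/mo: n₂ = −ln(1 − r₁·B/P)/ln(1+r₁) ≈ 17.72 → 18 more payments.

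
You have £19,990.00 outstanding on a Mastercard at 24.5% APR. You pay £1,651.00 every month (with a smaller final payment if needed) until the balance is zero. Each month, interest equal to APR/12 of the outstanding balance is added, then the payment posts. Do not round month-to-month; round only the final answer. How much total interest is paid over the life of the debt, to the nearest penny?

Monthly rate r = 24.5%/12 = 2.04167% = 0.0204167.
Payoff takes n = ⌈−ln(1 − rB₀/P)/ln(1+r)⌉ = ⌈14.050⌉ = 15 payments; the last is £82.70.
Total paid = 14·£1,651.00 + £82.70 = £23,196.70.
Total interest = total paid − principal = £23,196.70 − £19,990.00 = £3,206.70.

£3,206.70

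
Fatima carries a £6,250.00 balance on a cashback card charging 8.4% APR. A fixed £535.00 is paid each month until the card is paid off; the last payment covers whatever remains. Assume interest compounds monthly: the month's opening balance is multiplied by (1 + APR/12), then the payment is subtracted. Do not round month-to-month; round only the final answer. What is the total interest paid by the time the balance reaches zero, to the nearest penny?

£293.52

Monthly rate r = 8.4%/12 = 0.7% = 0.007.
Payoff takes n = ⌈−ln(1 − rB₀/P)/ln(1+r)⌉ = ⌈12.230⌉ = 13 payments; the last is £123.52.
Total paid = 12·£535.00 + £123.52 = £6,543.52.
Total interest = total paid − principal = £6,543.52 − £6,250.00 = £293.52.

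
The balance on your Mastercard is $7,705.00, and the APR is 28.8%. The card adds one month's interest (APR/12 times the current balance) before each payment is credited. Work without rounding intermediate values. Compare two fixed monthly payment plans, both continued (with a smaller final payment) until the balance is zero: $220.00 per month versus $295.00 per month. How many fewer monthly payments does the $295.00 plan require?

36 fewer payments

Monthly rate r = 28.8%/12 = 2.4% = 0.024.
At $220.00/mo: n = ⌈−ln(1 − rB₀/P)/ln(1+r)⌉ = 78 payments (last $91.76); total interest = total paid − $7,705.00 = $9,326.76.
At $295.00/mo: 42 payments (last $167.42); total interest $4,557.42.
Payments saved = 78 − 42 = 36.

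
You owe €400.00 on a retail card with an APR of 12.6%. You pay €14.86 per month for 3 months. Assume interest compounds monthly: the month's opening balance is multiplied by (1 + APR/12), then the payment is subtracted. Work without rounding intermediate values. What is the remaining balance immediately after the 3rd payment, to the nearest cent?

€367.68

Monthly rate r = 12.6%/12 = 1.05% = 0.0105.
Each month: B ← B·(1+r) − €14.86.
Month 1: interest €4.20; balance after payment €389.34.
Month 2: interest €4.09; balance after payment €378.57.
Month 3: interest €3.97; balance after payment €367.68.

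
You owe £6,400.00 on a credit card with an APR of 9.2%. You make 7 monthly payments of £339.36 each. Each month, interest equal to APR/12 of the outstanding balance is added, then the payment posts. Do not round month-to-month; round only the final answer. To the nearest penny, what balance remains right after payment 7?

£4,320.61

Monthly rate r = 9.2%/12 = 0.766667% = 0.00766667.
Each month: B ← B·(1+r) − £339.36.
Month 1: interest £49.07; balance after payment £6,109.71.
Month 2: interest £46.84; balance after payment £5,817.19.
Month 3: interest £44.60; balance after payment £5,522.43.
Month 4: interest £42.34; balance after payment £5,225.40.
Month 5: interest £40.06; balance after payment £4,926.11.
Month 6: interest £37.77; balance after payment £4,624.51.
Month 7: interest £35.45; balance after payment £4,320.61.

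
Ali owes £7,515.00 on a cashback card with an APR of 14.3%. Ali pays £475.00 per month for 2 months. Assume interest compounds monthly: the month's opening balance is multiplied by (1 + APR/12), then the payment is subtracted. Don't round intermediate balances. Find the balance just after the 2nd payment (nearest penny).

£6,739.51

Monthly rate r = 14.3%/12 = 1.19167% = 0.0119167.
Each month: B ← B·(1+r) − £475.00.
Month 1: interest £89.55; balance after payment £7,129.55.
Month 2: interest £84.96; balance after payment £6,739.51.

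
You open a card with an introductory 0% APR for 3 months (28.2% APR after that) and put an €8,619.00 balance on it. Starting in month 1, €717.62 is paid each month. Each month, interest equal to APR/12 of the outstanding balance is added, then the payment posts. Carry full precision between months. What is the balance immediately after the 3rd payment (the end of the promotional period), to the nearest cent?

€6,466.14

Promo months 1–3 at r₀ = 0%/12 = 0; months 4+ at r₁ = 28.2%/12 = 0.0235.
After month 3 (no interest yet): B = €8,619.00 − 3·€717.62 = €6,466.14.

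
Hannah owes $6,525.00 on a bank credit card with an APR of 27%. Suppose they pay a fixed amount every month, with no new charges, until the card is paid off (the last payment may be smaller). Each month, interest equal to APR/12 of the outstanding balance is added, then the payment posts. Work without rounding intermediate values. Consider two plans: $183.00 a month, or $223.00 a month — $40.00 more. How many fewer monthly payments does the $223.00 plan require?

24 fewer payments

Monthly rate r = 27%/12 = 2.25% = 0.0225.
At $183.00/mo: n = ⌈−ln(1 − rB₀/P)/ln(1+r)⌉ = 73 payments (last $154.30); total interest = total paid − $6,525.00 = $6,805.30.
At $223.00/mo: 49 payments (last $60.07); total interest $4,239.07.
Payments saved = 73 − 49 = 24.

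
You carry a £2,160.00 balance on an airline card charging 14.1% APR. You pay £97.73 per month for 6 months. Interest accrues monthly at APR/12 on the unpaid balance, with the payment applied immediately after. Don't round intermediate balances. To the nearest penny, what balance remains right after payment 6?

Monthly rate r = 14.1%/12 = 1.175% = 0.01175.
Each month: B ← B·(1+r) − £97.73.
Month 1: interest £25.38; balance after payment £2,087.65.
Month 2: interest £24.53; balance after payment £2,014.45.
Month 3: interest £23.67; balance after payment £1,940.39.
Month 4: interest £22.80; balance after payment £1,865.46.
Month 5: interest £21.92; balance after payment £1,789.65.
Month 6: interest £21.03; balance after payment £1,712.95.

£1,712.95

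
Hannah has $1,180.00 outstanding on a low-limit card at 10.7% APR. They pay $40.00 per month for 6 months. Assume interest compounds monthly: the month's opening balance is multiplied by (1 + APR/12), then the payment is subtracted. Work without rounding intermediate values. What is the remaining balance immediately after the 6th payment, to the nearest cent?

Monthly rate r = 10.7%/12 = 0.891667% = 0.00891667.
Each month: B ← B·(1+r) − $40.00.
Month 1: interest $10.52; balance after payment $1,150.52.
Month 2: interest $10.26; balance after payment $1,120.78.
Month 3: interest $9.99; balance after payment $1,090.77.
Month 4: interest $9.73; balance after payment $1,060.50.
Month 5: interest $9.46; balance after payment $1,029.96.
Month 6: interest $9.18; balance after payment $999.14.

$999.14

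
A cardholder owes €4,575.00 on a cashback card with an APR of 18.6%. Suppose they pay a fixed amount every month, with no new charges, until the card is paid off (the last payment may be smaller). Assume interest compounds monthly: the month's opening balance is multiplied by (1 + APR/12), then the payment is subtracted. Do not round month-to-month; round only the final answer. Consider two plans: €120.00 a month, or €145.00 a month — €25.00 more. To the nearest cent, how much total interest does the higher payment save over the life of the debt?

€643.55

Monthly rate r = 18.6%/12 = 1.55% = 0.0155.
At €120.00/mo: n = ⌈−ln(1 − rB₀/P)/ln(1+r)⌉ = 59 payments (last €14.01); total interest = total paid − €4,575.00 = €2,399.01.
At €145.00/mo: 44 payments (last €95.46); total interest €1,755.46.
Interest saved = €2,399.01 − €1,755.46 = €643.55.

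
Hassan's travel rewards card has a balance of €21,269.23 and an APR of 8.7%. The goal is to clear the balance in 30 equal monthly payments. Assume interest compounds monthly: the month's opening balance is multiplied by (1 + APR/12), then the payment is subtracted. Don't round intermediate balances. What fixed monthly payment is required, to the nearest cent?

€791.42

Monthly rate r = 8.7%/12 = 0.725% = 0.00725.
Level-payment amortization: P = B₀·r / (1 − (1+r)^(−n)) = 21269.23·0.00725 / (1 − 1.00725^(−30)).
Denominator 1 − (1+r)^(−30) = 0.194840877.
P = 154.202 / 0.194840877 ≈ 791.42.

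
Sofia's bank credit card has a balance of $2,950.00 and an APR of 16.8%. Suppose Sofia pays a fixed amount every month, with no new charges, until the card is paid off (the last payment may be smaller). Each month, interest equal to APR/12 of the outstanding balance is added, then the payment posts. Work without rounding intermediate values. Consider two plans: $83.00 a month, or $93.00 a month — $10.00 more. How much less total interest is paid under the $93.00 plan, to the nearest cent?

$181.86

Monthly rate r = 16.8%/12 = 1.4% = 0.014.
At $83.00/mo: n = ⌈−ln(1 − rB₀/P)/ln(1+r)⌉ = 50 payments (last $42.51); total interest = total paid − $2,950.00 = $1,159.51.
At $93.00/mo: 43 payments (last $21.65); total interest $977.65.
Interest saved = $1,159.51 − $977.65 = $181.86.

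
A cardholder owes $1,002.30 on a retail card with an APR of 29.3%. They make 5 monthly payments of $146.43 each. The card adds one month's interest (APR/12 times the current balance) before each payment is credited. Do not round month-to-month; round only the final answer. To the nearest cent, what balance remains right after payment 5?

$362.00

Monthly rate r = 29.3%/12 = 2.44167% = 0.0244167.
Each month: B ← B·(1+r) − $146.43.
Month 1: interest $24.47; balance after payment $880.34.
Month 2: interest $21.50; balance after payment $755.41.
Month 3: interest $18.44; balance after payment $627.42.
Month 4: interest $15.32; balance after payment $496.31.
Month 5: interest $12.12; balance after payment $362.00.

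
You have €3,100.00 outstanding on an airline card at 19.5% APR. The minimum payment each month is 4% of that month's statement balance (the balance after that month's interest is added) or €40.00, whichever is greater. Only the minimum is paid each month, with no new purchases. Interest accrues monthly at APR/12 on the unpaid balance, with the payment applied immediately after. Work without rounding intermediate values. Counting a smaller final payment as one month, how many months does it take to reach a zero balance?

79 months

Monthly rate r = 19.5%/12 = 1.625% = 0.01625.
While 4% of the post-interest balance exceeds €40.00, each month B ← (B·(1+r))·(1 − 0.04), i.e. B shrinks by the factor (1+r)·0.96 = 0.9756.
This holds for months 1–47. Entering month 48 the balance is €970.81; 4% of the post-interest balance is now below €40.00, so the flat €40.00 minimum applies from here.
From month 48 a fixed €40.00 at rate r clears €970.81 in 32 more payments. Total: 47 + 32 = 79 months.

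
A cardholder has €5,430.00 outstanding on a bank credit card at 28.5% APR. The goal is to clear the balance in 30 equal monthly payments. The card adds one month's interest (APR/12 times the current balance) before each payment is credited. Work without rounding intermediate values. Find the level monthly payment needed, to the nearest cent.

€255.13

Monthly rate r = 28.5%/12 = 2.375% = 0.02375.
Level-payment amortization: P = B₀·r / (1 − (1+r)^(−n)) = 5430.00·0.02375 / (1 − 1.02375^(−30)).
Denominator 1 − (1+r)^(−30) = 0.505481484.
P = 128.963 / 0.505481484 ≈ 255.13.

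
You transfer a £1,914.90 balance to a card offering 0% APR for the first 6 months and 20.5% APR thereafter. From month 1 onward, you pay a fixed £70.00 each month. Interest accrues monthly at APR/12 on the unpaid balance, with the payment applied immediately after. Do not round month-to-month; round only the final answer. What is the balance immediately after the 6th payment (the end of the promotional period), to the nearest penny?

Promo months 1–6 at r₀ = 0%/12 = 0; months 7+ at r₁ = 20.5%/12 = 0.0170833.
After month 6 (no interest yet): B = £1,914.90 − 6·£70.00 = £1,494.90.

£1,494.90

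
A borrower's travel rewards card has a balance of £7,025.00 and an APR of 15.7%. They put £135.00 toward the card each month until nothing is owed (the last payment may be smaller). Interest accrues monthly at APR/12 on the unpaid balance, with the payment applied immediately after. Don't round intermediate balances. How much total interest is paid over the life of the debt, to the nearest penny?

Monthly rate r = 15.7%/12 = 1.30833% = 0.0130833.
Payoff takes n = ⌈−ln(1 − rB₀/P)/ln(1+r)⌉ = ⌈87.856⌉ = 88 payments; the last is £115.65.
Total paid = 87·£135.00 + £115.65 = £11,860.65.
Total interest = total paid − principal = £11,860.65 − £7,025.00 = £4,835.65.

£4,835.65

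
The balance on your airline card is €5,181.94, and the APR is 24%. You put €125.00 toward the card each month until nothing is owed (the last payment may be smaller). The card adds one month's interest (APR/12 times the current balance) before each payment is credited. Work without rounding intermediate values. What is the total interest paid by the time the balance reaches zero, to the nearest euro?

Monthly rate r = 24%/12 = 2% = 0.02.
Payoff takes n = ⌈−ln(1 − rB₀/P)/ln(1+r)⌉ = ⌈89.217⌉ = 90 payments; the last is €27.38.
Total paid = 89·€125.00 + €27.38 = €11,152.38.
Total interest = total paid − principal = €11,152.38 − €5,181.94 = €5,970.44.

€5,970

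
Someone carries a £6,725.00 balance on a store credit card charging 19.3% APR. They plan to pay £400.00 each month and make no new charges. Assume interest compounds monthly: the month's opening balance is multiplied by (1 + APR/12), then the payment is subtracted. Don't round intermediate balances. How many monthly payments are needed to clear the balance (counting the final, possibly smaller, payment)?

Monthly rate r = 19.3%/12 = 1.60833% = 0.0160833.
Recurrence: B ← B·(1+r) − £400.00.
Month 1: interest £108.16; balance after payment £6,433.16.
Month 2: interest £103.47; balance after payment £6,136.63.
Closed form: n = −ln(1 − rB₀/P)/ln(1+r) = −ln(0.7296)/ln(1.01608) ≈ 19.759, so the balance reaches zero during payment 20.

20 payments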